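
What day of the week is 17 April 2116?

January 1, 2116 is a Wednesday.
Jan 1, 2116 → Feb 1, 2116: 31 days (January has 31).
Feb 1, 2116 → Mar 1, 2116: 29 days (February has 29).
Mar 1, 2116 → Apr 1, 2116: 31 days (March has 31).
Apr 1, 2116 → Apr 17, 2116: 16 days.
Total: 107 days.
107 mod 7 = 2, so Wednesday + 2 = Friday.

Friday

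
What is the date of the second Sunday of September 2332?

September 1, 2332 is a Thursday.
The first Sunday is therefore September 4 (3 days later).
The second Sunday is 4 + 1×7 = September 11.

September 11, 2332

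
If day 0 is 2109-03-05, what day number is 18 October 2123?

Mar 5, 2109 → Mar 5, 2110: 365 days.
Mar 5, 2110 → Mar 5, 2111: 365 days.
Mar 5, 2111 → Mar 5, 2112: 366 days (Feb 29, 2112 is in that span).
Mar 5, 2112 → Mar 5, 2113: 365 days.
Mar 5, 2113 → Mar 5, 2114: 365 days.
Mar 5, 2114 → Mar 5, 2115: 365 days.
Mar 5, 2115 → Mar 5, 2116: 366 days (Feb 29, 2116 is in that span).
Mar 5, 2116 → Mar 5, 2117: 365 days.
Mar 5, 2117 → Mar 5, 2118: 365 days.
Mar 5, 2118 → Mar 5, 2119: 365 days.
Mar 5, 2119 → Mar 5, 2120: 366 days (Feb 29, 2120 is in that span).
Mar 5, 2120 → Mar 5, 2121: 365 days.
Mar 5, 2121 → Mar 5, 2122: 365 days.
Mar 5, 2122 → Mar 5, 2123: 365 days.
Mar 5, 2123 → Apr 5, 2123: 31 days (March has 31).
Apr 5, 2123 → May 5, 2123: 30 days (April has 30).
May 5, 2123 → Jun 5, 2123: 31 days (May has 31).
Jun 5, 2123 → Jul 5, 2123: 30 days (June has 30).
Jul 5, 2123 → Aug 5, 2123: 31 days (July has 31).
Aug 5, 2123 → Sep 5, 2123: 31 days (August has 31).
Sep 5, 2123 → Oct 5, 2123: 30 days (September has 30).
Oct 5, 2123 → Oct 18, 2123: 13 days.
Total: 5340 days.

5340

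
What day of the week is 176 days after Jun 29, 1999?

Wednesday

First find the weekday of Jun 29, 1999. Doomsday rule: the anchor day for the 1900s is Wednesday. For year 99: 99÷12 = 8 r 3, and 3÷4 = 0, so 8+3+0 = 11.
Wednesday + 11 ≡ Sunday — that's 1999's doomsday.
In June the doomsday date is Jun 6.
Jun 29 is 23 days after Jun 6; 23 mod 7 = 2, so Sunday + 2 = Tuesday.
176 mod 7 = 1, so 176 days after a Tuesday is Tuesday + 1 = Wednesday.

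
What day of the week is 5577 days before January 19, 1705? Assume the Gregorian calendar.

First find the weekday of Jan 19, 1705. Doomsday rule: the anchor day for the 1700s is Sunday. For year 05: 5÷12 = 0 r 5, and 5÷4 = 1, so 0+5+1 = 6.
Sunday + 6 ≡ Saturday — that's 1705's doomsday.
In January the doomsday date is Jan 3 (1705 is not a leap year).
Jan 19 is 16 days after Jan 3; 16 mod 7 = 2, so Saturday + 2 = Monday.
5577 mod 7 = 5, so 5577 days before a Monday is Monday − 5 = Wednesday.

Wednesday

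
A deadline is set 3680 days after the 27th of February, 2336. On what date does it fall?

March 26, 2346

+366 (one year; includes Feb 29, 2336) → Feb 27, 2337 (3314 left).
+365 (one year) → Feb 27, 2338 (2949 left).
+365 (one year) → Feb 27, 2339 (2584 left).
+365 (one year) → Feb 27, 2340 (2219 left).
+366 (one year; includes Feb 29, 2340) → Feb 27, 2341 (1853 left).
+365 (one year) → Feb 27, 2342 (1488 left).
+365 (one year) → Feb 27, 2343 (1123 left).
+365 (one year) → Feb 27, 2344 (758 left).
+366 (one year; includes Feb 29, 2344) → Feb 27, 2345 (392 left).
Feb has 28 days: +2 → Mar 1, 2345 (390 left).
Mar has 31 days: +31 → Apr 1, 2345 (359 left).
Apr has 30 days: +30 → May 1, 2345 (329 left).
May has 31 days: +31 → Jun 1, 2345 (298 left).
Jun has 30 days: +30 → Jul 1, 2345 (268 left).
Jul has 31 days: +31 → Aug 1, 2345 (237 left).
Aug has 31 days: +31 → Sep 1, 2345 (206 left).
Sep has 30 days: +30 → Oct 1, 2345 (176 left).
Oct has 31 days: +31 → Nov 1, 2345 (145 left).
Nov has 30 days: +30 → Dec 1, 2345 (115 left).
Dec has 31 days: +31 → Jan 1, 2346 (84 left).
Jan has 31 days: +31 → Feb 1, 2346 (53 left).
Feb has 28 days: +28 → Mar 1, 2346 (25 left).
+25 → Mar 26, 2346.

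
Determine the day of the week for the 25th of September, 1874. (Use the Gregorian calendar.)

Friday

Doomsday rule: the anchor day for the 1800s is Friday. For year 74: 74÷12 = 6 r 2, and 2÷4 = 0, so 6+2+0 = 8.
Friday + 8 ≡ Saturday — that's 1874's doomsday.
In September the doomsday date is Sep 5.
Sep 25 is 20 days after Sep 5; 20 mod 7 = 6, so Saturday + 6 = Friday.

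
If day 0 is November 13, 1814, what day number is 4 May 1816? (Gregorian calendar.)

538

Nov 13, 1814 → Nov 13, 1815: 365 days.
Nov 13, 1815 → Dec 13, 1815: 30 days (November has 30).
Dec 13, 1815 → Jan 13, 1816: 31 days (December has 31).
Jan 13, 1816 → Feb 13, 1816: 31 days (January has 31).
Feb 13, 1816 → Mar 13, 1816: 29 days (February has 29).
Mar 13, 1816 → Apr 13, 1816: 31 days (March has 31).
Apr 13, 1816 → May 4, 1816: 21 days.
Total: 538 days.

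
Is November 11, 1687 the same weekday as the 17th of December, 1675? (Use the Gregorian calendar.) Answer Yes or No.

From Dec 17, 1675 to Nov 11, 1687 is 4347 days.
4347 mod 7 = 0, so they are the same weekday.
(Dec 17, 1675 is a Tuesday; Nov 11, 1687 is a Tuesday.)

Yes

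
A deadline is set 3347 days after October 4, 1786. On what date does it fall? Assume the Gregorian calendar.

December 3, 1795

+365 (one year) → Oct 4, 1787 (2982 left).
+366 (one year; includes Feb 29, 1788) → Oct 4, 1788 (2616 left).
+365 (one year) → Oct 4, 1789 (2251 left).
+365 (one year) → Oct 4, 1790 (1886 left).
+365 (one year) → Oct 4, 1791 (1521 left).
+366 (one year; includes Feb 29, 1792) → Oct 4, 1792 (1155 left).
+365 (one year) → Oct 4, 1793 (790 left).
+365 (one year) → Oct 4, 1794 (425 left).
+365 (one year) → Oct 4, 1795 (60 left).
Oct has 31 days: +28 → Nov 1, 1795 (32 left).
Nov has 30 days: +30 → Dec 1, 1795 (2 left).
+2 → Dec 3, 1795.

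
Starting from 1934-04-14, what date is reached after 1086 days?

April 4, 1937

+365 (one year) → Apr 14, 1935 (721 left).
+366 (one year; includes Feb 29, 1936) → Apr 14, 1936 (355 left).
Apr has 30 days: +17 → May 1, 1936 (338 left).
May has 31 days: +31 → Jun 1, 1936 (307 left).
Jun has 30 days: +30 → Jul 1, 1936 (277 left).
Jul has 31 days: +31 → Aug 1, 1936 (246 left).
Aug has 31 days: +31 → Sep 1, 1936 (215 left).
Sep has 30 days: +30 → Oct 1, 1936 (185 left).
Oct has 31 days: +31 → Nov 1, 1936 (154 left).
Nov has 30 days: +30 → Dec 1, 1936 (124 left).
Dec has 31 days: +31 → Jan 1, 1937 (93 left).
Jan has 31 days: +31 → Feb 1, 1937 (62 left).
Feb has 28 days: +28 → Mar 1, 1937 (34 left).
Mar has 31 days: +31 → Apr 1, 1937 (3 left).
+3 → Apr 4, 1937.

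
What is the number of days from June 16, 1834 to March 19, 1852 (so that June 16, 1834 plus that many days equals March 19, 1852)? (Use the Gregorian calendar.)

6486

Jun 16, 1834 → Jun 16, 1835: 365 days.
Jun 16, 1835 → Jun 16, 1836: 366 days (Feb 29, 1836 is in that span).
Jun 16, 1836 → Jun 16, 1837: 365 days.
Jun 16, 1837 → Jun 16, 1838: 365 days.
Jun 16, 1838 → Jun 16, 1839: 365 days.
Jun 16, 1839 → Jun 16, 1840: 366 days (Feb 29, 1840 is in that span).
Jun 16, 1840 → Jun 16, 1841: 365 days.
Jun 16, 1841 → Jun 16, 1842: 365 days.
Jun 16, 1842 → Jun 16, 1843: 365 days.
Jun 16, 1843 → Jun 16, 1844: 366 days (Feb 29, 1844 is in that span).
Jun 16, 1844 → Jun 16, 1845: 365 days.
Jun 16, 1845 → Jun 16, 1846: 365 days.
Jun 16, 1846 → Jun 16, 1847: 365 days.
Jun 16, 1847 → Jun 16, 1848: 366 days (Feb 29, 1848 is in that span).
Jun 16, 1848 → Jun 16, 1849: 365 days.
Jun 16, 1849 → Jun 16, 1850: 365 days.
Jun 16, 1850 → Jun 16, 1851: 365 days.
Jun 16, 1851 → Jul 16, 1851: 30 days (June has 30).
Jul 16, 1851 → Aug 16, 1851: 31 days (July has 31).
Aug 16, 1851 → Sep 16, 1851: 31 days (August has 31).
Sep 16, 1851 → Oct 16, 1851: 30 days (September has 30).
Oct 16, 1851 → Nov 16, 1851: 31 days (October has 31).
Nov 16, 1851 → Dec 16, 1851: 30 days (November has 30).
Dec 16, 1851 → Jan 16, 1852: 31 days (December has 31).
Jan 16, 1852 → Feb 16, 1852: 31 days (January has 31).
Feb 16, 1852 → Mar 16, 1852: 29 days (February has 29).
Mar 16, 1852 → Mar 19, 1852: 3 days.
Total: 6486 days.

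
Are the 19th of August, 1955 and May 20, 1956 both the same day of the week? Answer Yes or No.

No

From Aug 19, 1955 to May 20, 1956 is 275 days.
275 mod 7 = 2, so they are different weekdays.
(Aug 19, 1955 is a Friday; May 20, 1956 is a Sunday.)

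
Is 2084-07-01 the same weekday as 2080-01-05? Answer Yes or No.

From Jan 5, 2080 to Jul 1, 2084 is 1639 days.
1639 mod 7 = 1, so they are different weekdays.
(Jan 5, 2080 is a Friday; Jul 1, 2084 is a Saturday.)

No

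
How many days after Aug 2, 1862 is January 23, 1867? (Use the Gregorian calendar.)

Aug 2, 1862 → Aug 2, 1863: 365 days.
Aug 2, 1863 → Aug 2, 1864: 366 days (Feb 29, 1864 is in that span).
Aug 2, 1864 → Aug 2, 1865: 365 days.
Aug 2, 1865 → Aug 2, 1866: 365 days.
Aug 2, 1866 → Sep 2, 1866: 31 days (August has 31).
Sep 2, 1866 → Oct 2, 1866: 30 days (September has 30).
Oct 2, 1866 → Nov 2, 1866: 31 days (October has 31).
Nov 2, 1866 → Dec 2, 1866: 30 days (November has 30).
Dec 2, 1866 → Jan 2, 1867: 31 days (December has 31).
Jan 2, 1867 → Jan 23, 1867: 21 days.
Total: 1635 days.

1635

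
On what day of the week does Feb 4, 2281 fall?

Friday

Doomsday rule: the anchor day for the 2200s is Friday. For year 81: 81÷12 = 6 r 9, and 9÷4 = 2, so 6+9+2 = 17.
Friday + 17 ≡ Monday — that's 2281's doomsday.
In February the doomsday date is Feb 28 (2281 is not a leap year).
Feb 4 is 24 days before Feb 28; 24 mod 7 = 3, so Monday − 3 = Friday.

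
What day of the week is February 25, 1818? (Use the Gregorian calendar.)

Wednesday

Doomsday rule: the anchor day for the 1800s is Friday. For year 18: 18÷12 = 1 r 6, and 6÷4 = 1, so 1+6+1 = 8.
Friday + 8 ≡ Saturday — that's 1818's doomsday.
In February the doomsday date is Feb 28 (1818 is not a leap year).
Feb 25 is 3 days before Feb 28; 3 mod 7 = 3, so Saturday − 3 = Wednesday.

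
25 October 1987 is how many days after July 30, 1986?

452

Jul 30, 1986 → Jul 30, 1987: 365 days.
Jul 30, 1987 → Aug 30, 1987: 31 days (July has 31).
Aug 30, 1987 → Sep 30, 1987: 31 days (August has 31).
Sep 30, 1987 → Oct 25, 1987: 25 days.
Total: 452 days.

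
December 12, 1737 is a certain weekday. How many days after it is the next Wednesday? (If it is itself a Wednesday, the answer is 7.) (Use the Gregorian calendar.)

Dec 12, 1737 is a Thursday.
From Thursday to the next Wednesday is 6 days.

6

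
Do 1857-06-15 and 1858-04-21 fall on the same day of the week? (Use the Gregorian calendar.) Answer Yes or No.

No

From Jun 15, 1857 to Apr 21, 1858 is 310 days.
310 mod 7 = 2, so they are different weekdays.
(Jun 15, 1857 is a Monday; Apr 21, 1858 is a Wednesday.)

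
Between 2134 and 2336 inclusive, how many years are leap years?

49

Multiples of 4 in [2134,2336]: 51.
Of those, multiples of 100: 2 (not leap unless ÷400).
Multiples of 400: 0.
Leap years = 51 − 2 + 0 = 49.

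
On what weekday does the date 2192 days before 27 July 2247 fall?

Monday

First find the weekday of Jul 27, 2247. Doomsday rule: the anchor day for the 2200s is Friday. For year 47: 47÷12 = 3 r 11, and 11÷4 = 2, so 3+11+2 = 16.
Friday + 16 ≡ Sunday — that's 2247's doomsday.
In July the doomsday date is Jul 11.
Jul 27 is 16 days after Jul 11; 16 mod 7 = 2, so Sunday + 2 = Tuesday.
2192 mod 7 = 1, so 2192 days before a Tuesday is Tuesday − 1 = Monday.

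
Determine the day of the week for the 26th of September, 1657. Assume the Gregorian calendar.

Doomsday rule: the anchor day for the 1600s is Tuesday. For year 57: 57÷12 = 4 r 9, and 9÷4 = 2, so 4+9+2 = 15.
Tuesday + 15 ≡ Wednesday — that's 1657's doomsday.
In September the doomsday date is Sep 5.
Sep 26 is 21 days after Sep 5; 21 mod 7 = 0, so Wednesday + 0 = Wednesday.

Wednesday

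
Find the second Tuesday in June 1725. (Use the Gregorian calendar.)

June 1, 1725 is a Friday.
The first Tuesday is therefore June 5 (4 days later).
The second Tuesday is 5 + 1×7 = June 12.

June 12, 1725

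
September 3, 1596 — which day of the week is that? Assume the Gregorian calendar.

Doomsday rule: the anchor day for the 1500s is Wednesday. For year 96: 96÷12 = 8 r 0, and 0÷4 = 0, so 8+0+0 = 8.
Wednesday + 8 ≡ Thursday — that's 1596's doomsday.
In September the doomsday date is Sep 5.
Sep 3 is 2 days before Sep 5; 2 mod 7 = 2, so Thursday − 2 = Tuesday.

Tuesday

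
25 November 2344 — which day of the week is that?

Saturday

Doomsday rule: the anchor day for the 2300s is Wednesday. For year 44: 44÷12 = 3 r 8, and 8÷4 = 2, so 3+8+2 = 13.
Wednesday + 13 ≡ Tuesday — that's 2344's doomsday.
In November the doomsday date is Nov 7.
Nov 25 is 18 days after Nov 7; 18 mod 7 = 4, so Tuesday + 4 = Saturday.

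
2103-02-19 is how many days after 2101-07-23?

Jul 23, 2101 → Jul 23, 2102: 365 days.
Jul 23, 2102 → Aug 23, 2102: 31 days (July has 31).
Aug 23, 2102 → Sep 23, 2102: 31 days (August has 31).
Sep 23, 2102 → Oct 23, 2102: 30 days (September has 30).
Oct 23, 2102 → Nov 23, 2102: 31 days (October has 31).
Nov 23, 2102 → Dec 23, 2102: 30 days (November has 30).
Dec 23, 2102 → Jan 23, 2103: 31 days (December has 31).
Jan 23, 2103 → Feb 19, 2103: 27 days.
Total: 576 days.

576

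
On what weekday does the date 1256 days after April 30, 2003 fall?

Apr 30, 2003 is a Wednesday.
1256 mod 7 = 3, so 1256 days after a Wednesday is Wednesday + 3 = Saturday.

Saturday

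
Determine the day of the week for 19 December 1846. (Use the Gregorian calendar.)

Saturday

Doomsday rule: the anchor day for the 1800s is Friday. For year 46: 46÷12 = 3 r 10, and 10÷4 = 2, so 3+10+2 = 15.
Friday + 15 ≡ Saturday — that's 1846's doomsday.
In December the doomsday date is Dec 12.
Dec 19 is 7 days after Dec 12; 7 mod 7 = 0, so Saturday + 0 = Saturday.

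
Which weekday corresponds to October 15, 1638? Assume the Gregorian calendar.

Friday

Doomsday rule: the anchor day for the 1600s is Tuesday. For year 38: 38÷12 = 3 r 2, and 2÷4 = 0, so 3+2+0 = 5.
Tuesday + 5 ≡ Sunday — that's 1638's doomsday.
In October the doomsday date is Oct 10.
Oct 15 is 5 days after Oct 10; 5 mod 7 = 5, so Sunday + 5 = Friday.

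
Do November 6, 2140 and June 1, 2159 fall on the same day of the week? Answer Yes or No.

From Nov 6, 2140 to Jun 1, 2159 is 6781 days.
6781 mod 7 = 5, so they are different weekdays.
(Nov 6, 2140 is a Sunday; Jun 1, 2159 is a Friday.)

No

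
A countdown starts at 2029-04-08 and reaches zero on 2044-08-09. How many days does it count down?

Apr 8, 2029 → Apr 8, 2030: 365 days.
Apr 8, 2030 → Apr 8, 2031: 365 days.
Apr 8, 2031 → Apr 8, 2032: 366 days (Feb 29, 2032 is in that span).
Apr 8, 2032 → Apr 8, 2033: 365 days.
Apr 8, 2033 → Apr 8, 2034: 365 days.
Apr 8, 2034 → Apr 8, 2035: 365 days.
Apr 8, 2035 → Apr 8, 2036: 366 days (Feb 29, 2036 is in that span).
Apr 8, 2036 → Apr 8, 2037: 365 days.
Apr 8, 2037 → Apr 8, 2038: 365 days.
Apr 8, 2038 → Apr 8, 2039: 365 days.
Apr 8, 2039 → Apr 8, 2040: 366 days (Feb 29, 2040 is in that span).
Apr 8, 2040 → Apr 8, 2041: 365 days.
Apr 8, 2041 → Apr 8, 2042: 365 days.
Apr 8, 2042 → Apr 8, 2043: 365 days.
Apr 8, 2043 → Apr 8, 2044: 366 days (Feb 29, 2044 is in that span).
Apr 8, 2044 → May 8, 2044: 30 days (April has 30).
May 8, 2044 → Jun 8, 2044: 31 days (May has 31).
Jun 8, 2044 → Jul 8, 2044: 30 days (June has 30).
Jul 8, 2044 → Aug 8, 2044: 31 days (July has 31).
Aug 8, 2044 → Aug 9, 2044: 1 days.
Total: 5602 days.

5602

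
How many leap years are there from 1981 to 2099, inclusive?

29

Multiples of 4 in [1981,2099]: 29.
Of those, multiples of 100: 1 (not leap unless ÷400).
Multiples of 400: 1.
Leap years = 29 − 1 + 1 = 29.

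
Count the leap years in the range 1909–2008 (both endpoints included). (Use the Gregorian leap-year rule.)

25

Multiples of 4 in [1909,2008]: 25.
Of those, multiples of 100: 1 (not leap unless ÷400).
Multiples of 400: 1.
Leap years = 25 − 1 + 1 = 25.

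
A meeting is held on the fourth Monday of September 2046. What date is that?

September 24, 2046

September 1, 2046 is a Saturday.
The first Monday is therefore September 3 (2 days later).
The fourth Monday is 3 + 3×7 = September 24.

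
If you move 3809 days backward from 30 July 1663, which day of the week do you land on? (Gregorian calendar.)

Sunday

Jul 30, 1663 is a Monday.
3809 mod 7 = 1, so 3809 days before a Monday is Monday − 1 = Sunday.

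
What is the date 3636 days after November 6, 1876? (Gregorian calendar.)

October 21, 1886

+365 (one year) → Nov 6, 1877 (3271 left).
+365 (one year) → Nov 6, 1878 (2906 left).
+365 (one year) → Nov 6, 1879 (2541 left).
+366 (one year; includes Feb 29, 1880) → Nov 6, 1880 (2175 left).
+365 (one year) → Nov 6, 1881 (1810 left).
+365 (one year) → Nov 6, 1882 (1445 left).
+365 (one year) → Nov 6, 1883 (1080 left).
+366 (one year; includes Feb 29, 1884) → Nov 6, 1884 (714 left).
+365 (one year) → Nov 6, 1885 (349 left).
Nov has 30 days: +25 → Dec 1, 1885 (324 left).
Dec has 31 days: +31 → Jan 1, 1886 (293 left).
Jan has 31 days: +31 → Feb 1, 1886 (262 left).
Feb has 28 days: +28 → Mar 1, 1886 (234 left).
Mar has 31 days: +31 → Apr 1, 1886 (203 left).
Apr has 30 days: +30 → May 1, 1886 (173 left).
May has 31 days: +31 → Jun 1, 1886 (142 left).
Jun has 30 days: +30 → Jul 1, 1886 (112 left).
Jul has 31 days: +31 → Aug 1, 1886 (81 left).
Aug has 31 days: +31 → Sep 1, 1886 (50 left).
Sep has 30 days: +30 → Oct 1, 1886 (20 left).
+20 → Oct 21, 1886.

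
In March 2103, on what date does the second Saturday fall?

March 1, 2103 is a Thursday.
The first Saturday is therefore March 3 (2 days later).
The second Saturday is 3 + 1×7 = March 10.

March 10, 2103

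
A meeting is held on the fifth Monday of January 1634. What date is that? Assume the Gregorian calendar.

January 1, 1634 is a Sunday.
The first Monday is therefore January 2 (1 days later).
The fifth Monday is 2 + 4×7 = January 30.

January 30, 1634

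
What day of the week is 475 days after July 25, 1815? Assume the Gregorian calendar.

First find the weekday of Jul 25, 1815. Doomsday rule: the anchor day for the 1800s is Friday. For year 15: 15÷12 = 1 r 3, and 3÷4 = 0, so 1+3+0 = 4.
Friday + 4 ≡ Tuesday — that's 1815's doomsday.
In July the doomsday date is Jul 11.
Jul 25 is 14 days after Jul 11; 14 mod 7 = 0, so Tuesday + 0 = Tuesday.
475 mod 7 = 6, so 475 days after a Tuesday is Tuesday + 6 = Monday.

Monday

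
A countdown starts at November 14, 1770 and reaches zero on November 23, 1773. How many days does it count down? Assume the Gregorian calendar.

Nov 14, 1770 → Nov 14, 1771: 365 days.
Nov 14, 1771 → Nov 14, 1772: 366 days (Feb 29, 1772 is in that span).
Nov 14, 1772 → Dec 14, 1772: 30 days (November has 30).
Dec 14, 1772 → Jan 14, 1773: 31 days (December has 31).
Jan 14, 1773 → Feb 14, 1773: 31 days (January has 31).
Feb 14, 1773 → Mar 14, 1773: 28 days (February has 28).
Mar 14, 1773 → Apr 14, 1773: 31 days (March has 31).
Apr 14, 1773 → May 14, 1773: 30 days (April has 30).
May 14, 1773 → Jun 14, 1773: 31 days (May has 31).
Jun 14, 1773 → Jul 14, 1773: 30 days (June has 30).
Jul 14, 1773 → Aug 14, 1773: 31 days (July has 31).
Aug 14, 1773 → Sep 14, 1773: 31 days (August has 31).
Sep 14, 1773 → Oct 14, 1773: 30 days (September has 30).
Oct 14, 1773 → Nov 14, 1773: 31 days (October has 31).
Nov 14, 1773 → Nov 23, 1773: 9 days.
Total: 1105 days.

1105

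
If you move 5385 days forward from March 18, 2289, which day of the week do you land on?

Wednesday

First find the weekday of Mar 18, 2289. Doomsday rule: the anchor day for the 2200s is Friday. For year 89: 89÷12 = 7 r 5, and 5÷4 = 1, so 7+5+1 = 13.
Friday + 13 ≡ Thursday — that's 2289's doomsday.
In March the doomsday date is Mar 14.
Mar 18 is 4 days after Mar 14; 4 mod 7 = 4, so Thursday + 4 = Monday.
5385 mod 7 = 2, so 5385 days after a Monday is Monday + 2 = Wednesday.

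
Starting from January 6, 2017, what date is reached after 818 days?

April 4, 2019

+365 (one year) → Jan 6, 2018 (453 left).
+365 (one year) → Jan 6, 2019 (88 left).
Jan has 31 days: +26 → Feb 1, 2019 (62 left).
Feb has 28 days: +28 → Mar 1, 2019 (34 left).
Mar has 31 days: +31 → Apr 1, 2019 (3 left).
+3 → Apr 4, 2019.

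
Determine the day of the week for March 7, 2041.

Doomsday rule: the anchor day for the 2000s is Tuesday. For year 41: 41÷12 = 3 r 5, and 5÷4 = 1, so 3+5+1 = 9.
Tuesday + 9 ≡ Thursday — that's 2041's doomsday.
In March the doomsday date is Mar 14.
Mar 7 is 7 days before Mar 14; 7 mod 7 = 0, so Thursday − 0 = Thursday.

Thursday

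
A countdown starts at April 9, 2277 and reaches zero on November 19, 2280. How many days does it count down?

Apr 9, 2277 → Apr 9, 2278: 365 days.
Apr 9, 2278 → Apr 9, 2279: 365 days.
Apr 9, 2279 → Apr 9, 2280: 366 days (Feb 29, 2280 is in that span).
Apr 9, 2280 → May 9, 2280: 30 days (April has 30).
May 9, 2280 → Jun 9, 2280: 31 days (May has 31).
Jun 9, 2280 → Jul 9, 2280: 30 days (June has 30).
Jul 9, 2280 → Aug 9, 2280: 31 days (July has 31).
Aug 9, 2280 → Sep 9, 2280: 31 days (August has 31).
Sep 9, 2280 → Oct 9, 2280: 30 days (September has 30).
Oct 9, 2280 → Nov 9, 2280: 31 days (October has 31).
Nov 9, 2280 → Nov 19, 2280: 10 days.
Total: 1320 days.

1320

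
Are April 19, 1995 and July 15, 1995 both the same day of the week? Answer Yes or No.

From Apr 19, 1995 to Jul 15, 1995 is 87 days.
87 mod 7 = 3, so they are different weekdays.
(Apr 19, 1995 is a Wednesday; Jul 15, 1995 is a Saturday.)

No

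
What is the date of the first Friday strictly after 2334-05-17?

May 18, 2334

May 17, 2334 is a Thursday.
From Thursday to the next Friday is 1 day.
May 17, 2334 + 1 = May 18, 2334.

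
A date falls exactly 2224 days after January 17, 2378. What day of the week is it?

Sunday

Jan 17, 2378 is a Tuesday.
2224 mod 7 = 5, so 2224 days after a Tuesday is Tuesday + 5 = Sunday.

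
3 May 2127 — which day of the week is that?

Saturday

Doomsday rule: the anchor day for the 2100s is Sunday. For year 27: 27÷12 = 2 r 3, and 3÷4 = 0, so 2+3+0 = 5.
Sunday + 5 ≡ Friday — that's 2127's doomsday.
In May the doomsday date is May 9.
May 3 is 6 days before May 9; 6 mod 7 = 6, so Friday − 6 = Saturday.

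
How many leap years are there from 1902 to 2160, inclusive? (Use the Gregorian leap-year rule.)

Multiples of 4 in [1902,2160]: 65.
Of those, multiples of 100: 2 (not leap unless ÷400).
Multiples of 400: 1.
Leap years = 65 − 2 + 1 = 64.

64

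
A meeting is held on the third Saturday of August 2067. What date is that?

August 20, 2067

August 1, 2067 is a Monday.
The first Saturday is therefore August 6 (5 days later).
The third Saturday is 6 + 2×7 = August 20.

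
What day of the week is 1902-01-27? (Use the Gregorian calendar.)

January 1, 1902 is a Wednesday.
Jan 1, 1902 → Jan 27, 1902: 26 days.
Total: 26 days.
26 mod 7 = 5, so Wednesday + 5 = Monday.

Monday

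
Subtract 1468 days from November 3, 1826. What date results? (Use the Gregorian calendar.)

October 27, 1822

−365 (one year) → Nov 3, 1825 (1103 left).
−365 (one year) → Nov 3, 1824 (738 left).
−366 (one year; includes Feb 29, 1824) → Nov 3, 1823 (372 left).
−3 → Oct 31, 1823 (end of Oct, 31 days; 369 left).
−31 → Sep 30, 1823 (end of Sep, 30 days; 338 left).
−30 → Aug 31, 1823 (end of Aug, 31 days; 308 left).
−31 → Jul 31, 1823 (end of Jul, 31 days; 277 left).
−31 → Jun 30, 1823 (end of Jun, 30 days; 246 left).
−30 → May 31, 1823 (end of May, 31 days; 216 left).
−31 → Apr 30, 1823 (end of Apr, 30 days; 185 left).
−30 → Mar 31, 1823 (end of Mar, 31 days; 155 left).
−31 → Feb 28, 1823 (end of Feb, 28 days; 124 left).
−28 → Jan 31, 1823 (end of Jan, 31 days; 96 left).
−31 → Dec 31, 1822 (end of Dec, 31 days; 65 left).
−31 → Nov 30, 1822 (end of Nov, 30 days; 34 left).
−30 → Oct 31, 1822 (end of Oct, 31 days; 4 left).
−4 → Oct 27, 1822.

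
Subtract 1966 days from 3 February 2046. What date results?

−365 (one year) → Feb 3, 2045 (1601 left).
−366 (one year; includes Feb 29, 2044) → Feb 3, 2044 (1235 left).
−365 (one year) → Feb 3, 2043 (870 left).
−365 (one year) → Feb 3, 2042 (505 left).
−365 (one year) → Feb 3, 2041 (140 left).
−3 → Jan 31, 2041 (end of Jan, 31 days; 137 left).
−31 → Dec 31, 2040 (end of Dec, 31 days; 106 left).
−31 → Nov 30, 2040 (end of Nov, 30 days; 75 left).
−30 → Oct 31, 2040 (end of Oct, 31 days; 45 left).
−31 → Sep 30, 2040 (end of Sep, 30 days; 14 left).
−14 → Sep 16, 2040.

September 16, 2040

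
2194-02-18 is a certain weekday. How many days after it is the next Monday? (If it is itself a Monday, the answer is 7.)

6

Feb 18, 2194 is a Tuesday.
From Tuesday to the next Monday is 6 days.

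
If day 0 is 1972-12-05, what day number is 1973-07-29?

236

Dec 5, 1972 → Jan 5, 1973: 31 days (December has 31).
Jan 5, 1973 → Feb 5, 1973: 31 days (January has 31).
Feb 5, 1973 → Mar 5, 1973: 28 days (February has 28).
Mar 5, 1973 → Apr 5, 1973: 31 days (March has 31).
Apr 5, 1973 → May 5, 1973: 30 days (April has 30).
May 5, 1973 → Jun 5, 1973: 31 days (May has 31).
Jun 5, 1973 → Jul 5, 1973: 30 days (June has 30).
Jul 5, 1973 → Jul 29, 1973: 24 days.
Total: 236 days.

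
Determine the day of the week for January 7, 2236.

Thursday

Doomsday rule: the anchor day for the 2200s is Friday. For year 36: 36÷12 = 3 r 0, and 0÷4 = 0, so 3+0+0 = 3.
Friday + 3 ≡ Monday — that's 2236's doomsday.
In January the doomsday date is Jan 4 (2236 is a leap year (divisible by 4)).
Jan 7 is 3 days after Jan 4; 3 mod 7 = 3, so Monday + 3 = Thursday.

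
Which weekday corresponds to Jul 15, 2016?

January 1, 2016 is a Friday.
Jan 1, 2016 → Feb 1, 2016: 31 days (January has 31).
Feb 1, 2016 → Mar 1, 2016: 29 days (February has 29).
Mar 1, 2016 → Apr 1, 2016: 31 days (March has 31).
Apr 1, 2016 → May 1, 2016: 30 days (April has 30).
May 1, 2016 → Jun 1, 2016: 31 days (May has 31).
Jun 1, 2016 → Jul 1, 2016: 30 days (June has 30).
Jul 1, 2016 → Jul 15, 2016: 14 days.
Total: 196 days.
196 mod 7 = 0, so Friday + 0 = Friday.

Friday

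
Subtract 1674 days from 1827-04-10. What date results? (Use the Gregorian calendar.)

September 9, 1822

−365 (one year) → Apr 10, 1826 (1309 left).
−365 (one year) → Apr 10, 1825 (944 left).
−365 (one year) → Apr 10, 1824 (579 left).
−366 (one year; includes Feb 29, 1824) → Apr 10, 1823 (213 left).
−10 → Mar 31, 1823 (end of Mar, 31 days; 203 left).
−31 → Feb 28, 1823 (end of Feb, 28 days; 172 left).
−28 → Jan 31, 1823 (end of Jan, 31 days; 144 left).
−31 → Dec 31, 1822 (end of Dec, 31 days; 113 left).
−31 → Nov 30, 1822 (end of Nov, 30 days; 82 left).
−30 → Oct 31, 1822 (end of Oct, 31 days; 52 left).
−31 → Sep 30, 1822 (end of Sep, 30 days; 21 left).
−21 → Sep 9, 1822.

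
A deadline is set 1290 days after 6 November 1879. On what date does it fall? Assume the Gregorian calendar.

May 19, 1883

+366 (one year; includes Feb 29, 1880) → Nov 6, 1880 (924 left).
+365 (one year) → Nov 6, 1881 (559 left).
+365 (one year) → Nov 6, 1882 (194 left).
Nov has 30 days: +25 → Dec 1, 1882 (169 left).
Dec has 31 days: +31 → Jan 1, 1883 (138 left).
Jan has 31 days: +31 → Feb 1, 1883 (107 left).
Feb has 28 days: +28 → Mar 1, 1883 (79 left).
Mar has 31 days: +31 → Apr 1, 1883 (48 left).
Apr has 30 days: +30 → May 1, 1883 (18 left).
+18 → May 19, 1883.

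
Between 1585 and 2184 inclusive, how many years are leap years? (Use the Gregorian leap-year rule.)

146

Multiples of 4 in [1585,2184]: 150.
Of those, multiples of 100: 6 (not leap unless ÷400).
Multiples of 400: 2.
Leap years = 150 − 6 + 2 = 146.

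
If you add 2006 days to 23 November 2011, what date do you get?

+366 (one year; includes Feb 29, 2012) → Nov 23, 2012 (1640 left).
+365 (one year) → Nov 23, 2013 (1275 left).
+365 (one year) → Nov 23, 2014 (910 left).
+365 (one year) → Nov 23, 2015 (545 left).
+366 (one year; includes Feb 29, 2016) → Nov 23, 2016 (179 left).
Nov has 30 days: +8 → Dec 1, 2016 (171 left).
Dec has 31 days: +31 → Jan 1, 2017 (140 left).
Jan has 31 days: +31 → Feb 1, 2017 (109 left).
Feb has 28 days: +28 → Mar 1, 2017 (81 left).
Mar has 31 days: +31 → Apr 1, 2017 (50 left).
Apr has 30 days: +30 → May 1, 2017 (20 left).
+20 → May 21, 2017.

May 21, 2017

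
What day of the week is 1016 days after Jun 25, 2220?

First find the weekday of Jun 25, 2220. Doomsday rule: the anchor day for the 2200s is Friday. For year 20: 20÷12 = 1 r 8, and 8÷4 = 2, so 1+8+2 = 11.
Friday + 11 ≡ Tuesday — that's 2220's doomsday.
In June the doomsday date is Jun 6.
Jun 25 is 19 days after Jun 6; 19 mod 7 = 5, so Tuesday + 5 = Sunday.
1016 mod 7 = 1, so 1016 days after a Sunday is Sunday + 1 = Monday.

Monday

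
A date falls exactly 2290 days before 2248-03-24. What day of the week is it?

First find the weekday of Mar 24, 2248. Doomsday rule: the anchor day for the 2200s is Friday. For year 48: 48÷12 = 4 r 0, and 0÷4 = 0, so 4+0+0 = 4.
Friday + 4 ≡ Tuesday — that's 2248's doomsday.
In March the doomsday date is Mar 14.
Mar 24 is 10 days after Mar 14; 10 mod 7 = 3, so Tuesday + 3 = Friday.
2290 mod 7 = 1, so 2290 days before a Friday is Friday − 1 = Thursday.

Thursday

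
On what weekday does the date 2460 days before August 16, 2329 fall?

First find the weekday of Aug 16, 2329. Doomsday rule: the anchor day for the 2300s is Wednesday. For year 29: 29÷12 = 2 r 5, and 5÷4 = 1, so 2+5+1 = 8.
Wednesday + 8 ≡ Thursday — that's 2329's doomsday.
In August the doomsday date is Aug 8.
Aug 16 is 8 days after Aug 8; 8 mod 7 = 1, so Thursday + 1 = Friday.
2460 mod 7 = 3, so 2460 days before a Friday is Friday − 3 = Tuesday.

Tuesday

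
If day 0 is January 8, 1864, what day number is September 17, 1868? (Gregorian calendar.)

Jan 8, 1864 → Jan 8, 1865: 366 days (Feb 29, 1864 is in that span).
Jan 8, 1865 → Jan 8, 1866: 365 days.
Jan 8, 1866 → Jan 8, 1867: 365 days.
Jan 8, 1867 → Jan 8, 1868: 365 days.
Jan 8, 1868 → Feb 8, 1868: 31 days (January has 31).
Feb 8, 1868 → Mar 8, 1868: 29 days (February has 29).
Mar 8, 1868 → Apr 8, 1868: 31 days (March has 31).
Apr 8, 1868 → May 8, 1868: 30 days (April has 30).
May 8, 1868 → Jun 8, 1868: 31 days (May has 31).
Jun 8, 1868 → Jul 8, 1868: 30 days (June has 30).
Jul 8, 1868 → Aug 8, 1868: 31 days (July has 31).
Aug 8, 1868 → Sep 8, 1868: 31 days (August has 31).
Sep 8, 1868 → Sep 17, 1868: 9 days.
Total: 1714 days.

1714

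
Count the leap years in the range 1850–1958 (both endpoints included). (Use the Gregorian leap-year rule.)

Multiples of 4 in [1850,1958]: 27.
Of those, multiples of 100: 1 (not leap unless ÷400).
Multiples of 400: 0.
Leap years = 27 − 1 + 0 = 26.

26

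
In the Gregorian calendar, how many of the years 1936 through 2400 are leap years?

Multiples of 4 in [1936,2400]: 117.
Of those, multiples of 100: 5 (not leap unless ÷400).
Multiples of 400: 2.
Leap years = 117 − 5 + 2 = 114.

114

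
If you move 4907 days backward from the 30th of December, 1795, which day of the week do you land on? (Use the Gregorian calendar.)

Wednesday

Dec 30, 1795 is a Wednesday.
4907 mod 7 = 0, so 4907 days before a Wednesday is Wednesday − 0 = Wednesday.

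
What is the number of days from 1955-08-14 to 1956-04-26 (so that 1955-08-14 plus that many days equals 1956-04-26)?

Aug 14, 1955 → Sep 14, 1955: 31 days (August has 31).
Sep 14, 1955 → Oct 14, 1955: 30 days (September has 30).
Oct 14, 1955 → Nov 14, 1955: 31 days (October has 31).
Nov 14, 1955 → Dec 14, 1955: 30 days (November has 30).
Dec 14, 1955 → Jan 14, 1956: 31 days (December has 31).
Jan 14, 1956 → Feb 14, 1956: 31 days (January has 31).
Feb 14, 1956 → Mar 14, 1956: 29 days (February has 29).
Mar 14, 1956 → Apr 14, 1956: 31 days (March has 31).
Apr 14, 1956 → Apr 26, 1956: 12 days.
Total: 256 days.

256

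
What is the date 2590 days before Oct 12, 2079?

−365 (one year) → Oct 12, 2078 (2225 left).
−365 (one year) → Oct 12, 2077 (1860 left).
−365 (one year) → Oct 12, 2076 (1495 left).
−366 (one year; includes Feb 29, 2076) → Oct 12, 2075 (1129 left).
−365 (one year) → Oct 12, 2074 (764 left).
−365 (one year) → Oct 12, 2073 (399 left).
−12 → Sep 30, 2073 (end of Sep, 30 days; 387 left).
−30 → Aug 31, 2073 (end of Aug, 31 days; 357 left).
−31 → Jul 31, 2073 (end of Jul, 31 days; 326 left).
−31 → Jun 30, 2073 (end of Jun, 30 days; 295 left).
−30 → May 31, 2073 (end of May, 31 days; 265 left).
−31 → Apr 30, 2073 (end of Apr, 30 days; 234 left).
−30 → Mar 31, 2073 (end of Mar, 31 days; 204 left).
−31 → Feb 28, 2073 (end of Feb, 28 days; 173 left).
−28 → Jan 31, 2073 (end of Jan, 31 days; 145 left).
−31 → Dec 31, 2072 (end of Dec, 31 days; 114 left).
−31 → Nov 30, 2072 (end of Nov, 30 days; 83 left).
−30 → Oct 31, 2072 (end of Oct, 31 days; 53 left).
−31 → Sep 30, 2072 (end of Sep, 30 days; 22 left).
−22 → Sep 8, 2072.

September 8, 2072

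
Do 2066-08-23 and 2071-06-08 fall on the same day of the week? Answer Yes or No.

From Aug 23, 2066 to Jun 8, 2071 is 1750 days.
1750 mod 7 = 0, so they are the same weekday.
(Aug 23, 2066 is a Monday; Jun 8, 2071 is a Monday.)

Yes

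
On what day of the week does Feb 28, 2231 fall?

Monday

Doomsday rule: the anchor day for the 2200s is Friday. For year 31: 31÷12 = 2 r 7, and 7÷4 = 1, so 2+7+1 = 10.
Friday + 10 ≡ Monday — that's 2231's doomsday.
In February the doomsday date is Feb 28 (2231 is not a leap year).
Feb 28 is the doomsday itself: Monday.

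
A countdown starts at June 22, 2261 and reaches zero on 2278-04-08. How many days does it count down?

Jun 22, 2261 → Jun 22, 2262: 365 days.
Jun 22, 2262 → Jun 22, 2263: 365 days.
Jun 22, 2263 → Jun 22, 2264: 366 days (Feb 29, 2264 is in that span).
Jun 22, 2264 → Jun 22, 2265: 365 days.
Jun 22, 2265 → Jun 22, 2266: 365 days.
Jun 22, 2266 → Jun 22, 2267: 365 days.
Jun 22, 2267 → Jun 22, 2268: 366 days (Feb 29, 2268 is in that span).
Jun 22, 2268 → Jun 22, 2269: 365 days.
Jun 22, 2269 → Jun 22, 2270: 365 days.
Jun 22, 2270 → Jun 22, 2271: 365 days.
Jun 22, 2271 → Jun 22, 2272: 366 days (Feb 29, 2272 is in that span).
Jun 22, 2272 → Jun 22, 2273: 365 days.
Jun 22, 2273 → Jun 22, 2274: 365 days.
Jun 22, 2274 → Jun 22, 2275: 365 days.
Jun 22, 2275 → Jun 22, 2276: 366 days (Feb 29, 2276 is in that span).
Jun 22, 2276 → Jun 22, 2277: 365 days.
Jun 22, 2277 → Jul 22, 2277: 30 days (June has 30).
Jul 22, 2277 → Aug 22, 2277: 31 days (July has 31).
Aug 22, 2277 → Sep 22, 2277: 31 days (August has 31).
Sep 22, 2277 → Oct 22, 2277: 30 days (September has 30).
Oct 22, 2277 → Nov 22, 2277: 31 days (October has 31).
Nov 22, 2277 → Dec 22, 2277: 30 days (November has 30).
Dec 22, 2277 → Jan 22, 2278: 31 days (December has 31).
Jan 22, 2278 → Feb 22, 2278: 31 days (January has 31).
Feb 22, 2278 → Mar 22, 2278: 28 days (February has 28).
Mar 22, 2278 → Apr 8, 2278: 17 days.
Total: 6134 days.

6134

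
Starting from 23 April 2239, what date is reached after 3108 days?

October 26, 2247

+366 (one year; includes Feb 29, 2240) → Apr 23, 2240 (2742 left).
+365 (one year) → Apr 23, 2241 (2377 left).
+365 (one year) → Apr 23, 2242 (2012 left).
+365 (one year) → Apr 23, 2243 (1647 left).
+366 (one year; includes Feb 29, 2244) → Apr 23, 2244 (1281 left).
+365 (one year) → Apr 23, 2245 (916 left).
+365 (one year) → Apr 23, 2246 (551 left).
+365 (one year) → Apr 23, 2247 (186 left).
Apr has 30 days: +8 → May 1, 2247 (178 left).
May has 31 days: +31 → Jun 1, 2247 (147 left).
Jun has 30 days: +30 → Jul 1, 2247 (117 left).
Jul has 31 days: +31 → Aug 1, 2247 (86 left).
Aug has 31 days: +31 → Sep 1, 2247 (55 left).
Sep has 30 days: +30 → Oct 1, 2247 (25 left).
+25 → Oct 26, 2247.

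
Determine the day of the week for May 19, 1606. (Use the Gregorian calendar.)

Doomsday rule: the anchor day for the 1600s is Tuesday. For year 06: 6÷12 = 0 r 6, and 6÷4 = 1, so 0+6+1 = 7.
Tuesday + 7 ≡ Tuesday — that's 1606's doomsday.
In May the doomsday date is May 9.
May 19 is 10 days after May 9; 10 mod 7 = 3, so Tuesday + 3 = Friday.

Friday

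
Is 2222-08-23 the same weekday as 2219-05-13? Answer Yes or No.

No

From May 13, 2219 to Aug 23, 2222 is 1198 days.
1198 mod 7 = 1, so they are different weekdays.
(May 13, 2219 is a Thursday; Aug 23, 2222 is a Friday.)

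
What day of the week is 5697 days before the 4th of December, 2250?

Thursday

First find the weekday of Dec 4, 2250. Doomsday rule: the anchor day for the 2200s is Friday. For year 50: 50÷12 = 4 r 2, and 2÷4 = 0, so 4+2+0 = 6.
Friday + 6 ≡ Thursday — that's 2250's doomsday.
In December the doomsday date is Dec 12.
Dec 4 is 8 days before Dec 12; 8 mod 7 = 1, so Thursday − 1 = Wednesday.
5697 mod 7 = 6, so 5697 days before a Wednesday is Wednesday − 6 = Thursday.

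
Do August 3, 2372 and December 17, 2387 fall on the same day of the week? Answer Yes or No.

Yes

From Aug 3, 2372 to Dec 17, 2387 is 5614 days.
5614 mod 7 = 0, so they are the same weekday.
(Aug 3, 2372 is a Thursday; Dec 17, 2387 is a Thursday.)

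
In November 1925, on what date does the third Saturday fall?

November 1, 1925 is a Sunday.
The first Saturday is therefore November 7 (6 days later).
The third Saturday is 7 + 2×7 = November 21.

November 21, 1925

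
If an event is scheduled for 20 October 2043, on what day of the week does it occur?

Tuesday

Doomsday rule: the anchor day for the 2000s is Tuesday. For year 43: 43÷12 = 3 r 7, and 7÷4 = 1, so 3+7+1 = 11.
Tuesday + 11 ≡ Saturday — that's 2043's doomsday.
In October the doomsday date is Oct 10.
Oct 20 is 10 days after Oct 10; 10 mod 7 = 3, so Saturday + 3 = Tuesday.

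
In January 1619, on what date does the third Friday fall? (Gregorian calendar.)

January 1, 1619 is a Tuesday.
The first Friday is therefore January 4 (3 days later).
The third Friday is 4 + 2×7 = January 18.

January 18, 1619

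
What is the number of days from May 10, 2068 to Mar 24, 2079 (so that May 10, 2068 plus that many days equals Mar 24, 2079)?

May 10, 2068 → May 10, 2069: 365 days.
May 10, 2069 → May 10, 2070: 365 days.
May 10, 2070 → May 10, 2071: 365 days.
May 10, 2071 → May 10, 2072: 366 days (Feb 29, 2072 is in that span).
May 10, 2072 → May 10, 2073: 365 days.
May 10, 2073 → May 10, 2074: 365 days.
May 10, 2074 → May 10, 2075: 365 days.
May 10, 2075 → May 10, 2076: 366 days (Feb 29, 2076 is in that span).
May 10, 2076 → May 10, 2077: 365 days.
May 10, 2077 → May 10, 2078: 365 days.
May 10, 2078 → Jun 10, 2078: 31 days (May has 31).
Jun 10, 2078 → Jul 10, 2078: 30 days (June has 30).
Jul 10, 2078 → Aug 10, 2078: 31 days (July has 31).
Aug 10, 2078 → Sep 10, 2078: 31 days (August has 31).
Sep 10, 2078 → Oct 10, 2078: 30 days (September has 30).
Oct 10, 2078 → Nov 10, 2078: 31 days (October has 31).
Nov 10, 2078 → Dec 10, 2078: 30 days (November has 30).
Dec 10, 2078 → Jan 10, 2079: 31 days (December has 31).
Jan 10, 2079 → Feb 10, 2079: 31 days (January has 31).
Feb 10, 2079 → Mar 10, 2079: 28 days (February has 28).
Mar 10, 2079 → Mar 24, 2079: 14 days.
Total: 3970 days.

3970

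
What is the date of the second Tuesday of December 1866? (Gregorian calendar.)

December 1, 1866 is a Saturday.
The first Tuesday is therefore December 4 (3 days later).
The second Tuesday is 4 + 1×7 = December 11.

December 11, 1866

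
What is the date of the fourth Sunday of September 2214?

September 1, 2214 is a Thursday.
The first Sunday is therefore September 4 (3 days later).
The fourth Sunday is 4 + 3×7 = September 25.

September 25, 2214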